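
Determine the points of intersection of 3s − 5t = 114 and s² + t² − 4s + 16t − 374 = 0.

From the line, t = (−114 + 3s)/5. Substituting:
34s² − 544s − 5474 = 0  ⟹  s² − 16s − 161 = 0
s = 23 or s = −7, giving (23, −9) and (−7, −27).

(−7, −27) and (23, −9)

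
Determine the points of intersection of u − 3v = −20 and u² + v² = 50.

From the line, v = (20 + u)/3. Substituting:
10u² + 40u − 50 = 0  ⟹  u² + 4u − 5 = 0
u = 1 or u = −5, giving (1, 7) and (−5, 5).

(−5, 5) and (1, 7)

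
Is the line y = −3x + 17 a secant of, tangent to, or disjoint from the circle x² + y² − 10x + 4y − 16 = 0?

Substituting the line into the circle gives 10x² − 124x + 341 = 0.
Discriminant = (−124)² − 4·10·(341) = 1736 > 0.
Two real roots: the line is a secant.

secant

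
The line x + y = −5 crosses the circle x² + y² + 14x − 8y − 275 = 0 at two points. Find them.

(−21, 16) and (5, −10)

Express y = −x − 5 and substitute into the circle:
2x² + 32x − 210 = 0  ⟹  x² + 16x − 105 = 0
x = 5 or x = −21, giving (5, −10) and (−21, 16).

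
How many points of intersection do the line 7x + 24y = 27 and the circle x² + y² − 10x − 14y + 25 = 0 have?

Substituting the line into the circle gives 625x² − 3786x + 6057 = 0.
Δ = 14333796 − 15142500 = −808704.
No real roots: the line does not meet the circle.

0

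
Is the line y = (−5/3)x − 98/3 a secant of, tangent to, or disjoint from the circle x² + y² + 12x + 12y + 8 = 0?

disjoint

Substituting the line into the circle gives 34x² + 908x + 6148 = 0.
Δ = 824464 − 836128 = −11664.
No real roots: the line does not meet the circle.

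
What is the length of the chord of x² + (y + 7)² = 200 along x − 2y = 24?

Centre (0, −7), r² = 200. Perpendicular distance d from centre to line = |−10| / √5 = 10/√5.
Chord = 2√(r² − d²) = 2·√(180) = 12√5.

12√5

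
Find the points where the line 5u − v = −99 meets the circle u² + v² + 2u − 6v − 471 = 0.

Substitute v = 5u + 99:
26u² + 962u + 8736 = 0  ⟹  u² + 37u + 336 = 0
u = −16 or u = −21, giving (−16, 19) and (−21, −6).

(−21, −6) and (−16, 19)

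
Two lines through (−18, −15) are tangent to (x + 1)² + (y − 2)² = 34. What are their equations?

3x − 5y = 21 and 5x − 3y = −45

A line y − (−15) = m(x − (−18)) is tangent when its distance from (−1, 2) is √34:
[m·(17) − (17)]² = 34(m² + 1)
15m² − 34m + 15 = 0, so m = 3/5 or m = 5/3.
With m = 3/5: 3x − 5y = 21. With m = 5/3: 5x − 3y = −45.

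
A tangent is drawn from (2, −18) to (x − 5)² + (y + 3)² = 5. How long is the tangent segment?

With centre O = (5, −3), |OP|² = 234 and r² = 5.
The tangent meets the radius at right angles, so tangent² = |PO|² − r² = 234 − 5 = 229.

√229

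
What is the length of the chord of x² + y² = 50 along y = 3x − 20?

Centre (0, 0), r² = 50. Perpendicular distance d from centre to line = |−20| / √10 = 20/√10.
Chord = 2√(r² − d²) = 2·√(10) = 2√10.

2√10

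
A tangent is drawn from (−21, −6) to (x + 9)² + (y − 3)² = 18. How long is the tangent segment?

Centre (−9, 3), r² = 18. |PO|² = (−12)² + (−9)² = 225.
Power of the point: PT² = |PO|² − r² = 207, so PT = 3√23.

3√23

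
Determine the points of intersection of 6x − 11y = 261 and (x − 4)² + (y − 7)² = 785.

From the line, y = (−261 + 6x)/11. Substituting:
157x² − 5024x + 21195 = 0  ⟹  x² − 32x + 135 = 0
x = 27 or x = 5, giving (27, −9) and (5, −21).

(5, −21) and (27, −9)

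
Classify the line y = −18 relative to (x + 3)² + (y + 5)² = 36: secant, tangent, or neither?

neither

Centre (−3, −5), r² = 36. Distance² from centre to line = (13)² = 169.
Since d² > r², the line lies outside the circle.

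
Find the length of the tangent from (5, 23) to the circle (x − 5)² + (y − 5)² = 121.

√203

Centre (5, 5), r² = 121. |PO|² = (0)² + (18)² = 324.
Power of the point: PT² = |PO|² − r² = 203, so PT = √203.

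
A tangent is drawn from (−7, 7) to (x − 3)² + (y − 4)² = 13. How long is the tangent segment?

4√6

The centre is (3, 4) and r = √13. The square of the distance from P to the centre is 100 + 9 = 109.
By the tangent–radius right angle, tangent length = √(|PO|² − r²) = √96 = 4√6.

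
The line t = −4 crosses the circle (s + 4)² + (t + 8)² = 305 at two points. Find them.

Express t = −4 and substitute into the circle:
s² + 8s − 273 = 0
s = 13 or s = −21, giving (13, −4) and (−21, −4).

(−21, −4) and (13, −4)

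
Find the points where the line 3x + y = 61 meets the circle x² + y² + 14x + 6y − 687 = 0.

(17, 10) and (20, 1)

Express y = −3x + 61 and substitute into the circle:
10x² − 370x + 3400 = 0  ⟹  x² − 37x + 340 = 0
x = 20 or x = 17, giving (20, 1) and (17, 10).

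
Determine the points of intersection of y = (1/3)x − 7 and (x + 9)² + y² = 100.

(−9, −10) and (−3, −8)

Express y = (−21 + x)/3 and substitute into the circle:
10x² + 120x + 270 = 0  ⟹  x² + 12x + 27 = 0
x = −3 or x = −9, giving (−3, −8) and (−9, −10).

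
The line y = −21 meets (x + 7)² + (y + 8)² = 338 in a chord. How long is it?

From the line, y = −21. Substituting:
x² + 14x − 120 = 0
x = 6 or x = −20, giving (6, −21) and (−20, −21).
Chord length = distance between (6, −21) and (−20, −21) = √676 = 26.

26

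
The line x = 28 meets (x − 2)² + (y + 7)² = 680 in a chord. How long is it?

Centre (2, −7), r² = 680. Perpendicular distance d from centre to line = |−26| / √1 = 26.
Chord = 2√(r² − d²) = 2·√(4) = 4.

4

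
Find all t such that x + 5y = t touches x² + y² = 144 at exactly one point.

t = ±12√26

The line touches the circle iff its distance from (0, 0) is 12:
|1·0 + 5·0 − t| / √26 = 12
|t| = 12√26.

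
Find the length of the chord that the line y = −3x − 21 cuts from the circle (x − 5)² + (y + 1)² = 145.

3√10

From the line, y = −3x − 21. Substituting:
10x² + 110x + 280 = 0  ⟹  x² + 11x + 28 = 0
x = −4 or x = −7, giving (−4, −9) and (−7, 0).
|(−4, −9) − (−7, 0)| = √((3)² + (−9)²) = 3√10.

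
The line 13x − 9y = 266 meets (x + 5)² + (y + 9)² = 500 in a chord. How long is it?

Express y = (−266 + 13x)/9 and substitute into the circle:
250x² − 4000x − 4250 = 0  ⟹  x² − 16x − 17 = 0
x = 17 or x = −1, giving (17, −5) and (−1, −31).
Chord length = distance between (17, −5) and (−1, −31) = √1000 = 10√10.

10√10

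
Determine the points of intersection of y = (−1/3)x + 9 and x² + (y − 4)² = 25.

(0, 9) and (3, 8)

Substitute y = (27 − x)/3:
10x² − 30x = 0  ⟹  x² − 3x = 0
x = 3 or x = 0, giving (3, 8) and (0, 9).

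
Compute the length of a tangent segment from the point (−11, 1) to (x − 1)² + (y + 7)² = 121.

√87

With centre O = (1, −7), |OP|² = 208 and r² = 121.
The tangent meets the radius at right angles, so tangent² = |PO|² − r² = 208 − 121 = 87.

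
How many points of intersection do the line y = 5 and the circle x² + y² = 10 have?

Substituting the line into the circle gives x² + 15 = 0.
Discriminant = (0)² − 4·1·(15) = −60 < 0.
No real roots: the line does not meet the circle.

0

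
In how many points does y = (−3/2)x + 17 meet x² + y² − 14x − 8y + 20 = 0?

Substituting the line into the circle gives 13x² − 212x + 692 = 0.
Δ = 44944 − 35984 = 8960.
Two real roots: the line is a secant.

2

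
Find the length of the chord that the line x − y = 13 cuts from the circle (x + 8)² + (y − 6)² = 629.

23√2

Centre (−8, 6), r² = 629. Perpendicular distance d from centre to line = |−27| / √2 = 27/√2.
Chord = 2√(r² − d²) = 2·√(529/2) = 23√2.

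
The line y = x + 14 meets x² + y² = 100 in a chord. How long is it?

2√2

Centre (0, 0), r² = 100. Perpendicular distance d from centre to line = |14| / √2 = 14/√2.
Chord = 2√(r² − d²) = 2·√(2) = 2√2.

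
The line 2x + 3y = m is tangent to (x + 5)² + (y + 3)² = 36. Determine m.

For a tangent, require d(centre, line) = r = 6.
|2·(−5) + 3·(−3) − m| / √13 = 6
|m − (−19)| = 6√13.

m = −19 ± 6√13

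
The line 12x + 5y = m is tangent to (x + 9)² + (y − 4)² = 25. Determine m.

Tangency holds when the distance from the centre (−9, 4) to the line equals the radius 5:
|12·(−9) + 5·4 − m| / √169 = 5
|m − (−88)| = 5·13, so m = −23 or m = −153.

m = −153 or m = −23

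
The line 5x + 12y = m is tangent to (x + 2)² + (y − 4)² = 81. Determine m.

m = −79 or m = 155

Tangency holds when the distance from the centre (−2, 4) to the line equals the radius 9:
|5·(−2) + 12·4 − m| / √169 = 9
|m − (38)| = 9·13, so m = 155 or m = −79.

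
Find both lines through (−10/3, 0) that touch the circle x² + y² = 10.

Write the tangent as mx − y + (0 − m·(−10/3)) = 0 and set its distance from the centre to √10:
(10/3m − (0))² = 10(m² + 1)
m² − 9 = 0, so m = −3 or m = 3.
With m = −3: 3x + y = −10. With m = 3: 3x − y = −10.

3x + y = −10 and 3x − y = −10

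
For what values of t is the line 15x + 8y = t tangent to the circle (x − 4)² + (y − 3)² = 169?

t = −137 or t = 305

The line touches the circle iff its distance from (4, 3) is 13:
|15·4 + 8·3 − t| / √289 = 13
|t − (84)| = 13·17, so t = 305 or t = −137.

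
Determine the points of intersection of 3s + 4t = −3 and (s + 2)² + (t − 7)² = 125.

From the line, t = (−3 − 3s)/4. Substituting:
25s² + 250s − 975 = 0  ⟹  s² + 10s − 39 = 0
s = 3 or s = −13, giving (3, −3) and (−13, 9).

(−13, 9) and (3, −3)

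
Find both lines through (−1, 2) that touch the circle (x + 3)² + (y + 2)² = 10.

A line y − (2) = m(x − (−1)) is tangent when its distance from (−3, −2) is √10:
[m·(−2) − (−4)]² = 10(m² + 1)
3m² + 8m − 3 = 0, so m = 1/3 or m = −3.
With m = 1/3: x − 3y = −7. With m = −3: 3x + y = −1.

x − 3y = −7 and 3x + y = −1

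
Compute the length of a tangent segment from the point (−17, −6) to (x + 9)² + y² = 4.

Centre (−9, 0), r² = 4. |PO|² = (−8)² + (−6)² = 100.
The tangent meets the radius at right angles, so tangent² = |PO|² − r² = 100 − 4 = 96.

4√6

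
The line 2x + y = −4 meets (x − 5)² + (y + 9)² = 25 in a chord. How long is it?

Centre (5, −9), r² = 25. Perpendicular distance d from centre to line = |5| / √5 = 5/√5.
Chord = 2√(r² − d²) = 2·√(20) = 4√5.

4√5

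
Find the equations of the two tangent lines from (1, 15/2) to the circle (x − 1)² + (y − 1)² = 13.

A line y − (15/2) = m(x − (1)) is tangent when its distance from (1, 1) is √13:
(0m − (−13/2))² = 13(m² + 1)
4m² − 9 = 0, so m = −3/2 or m = 3/2.
With m = −3/2: 3x + 2y = 18. With m = 3/2: 3x − 2y = −12.

3x + 2y = 18 and 3x − 2y = −12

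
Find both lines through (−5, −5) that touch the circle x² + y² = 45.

Write the tangent as mx − y + (−5 − m·(−5)) = 0 and set its distance from the centre to 3√5:
[m·(5) − (5)]² = 45(m² + 1)
2m² + 5m + 2 = 0, so m = −2 or m = −1/2.
Through (−5, −5) these give 2x + y = −15 and x + 2y = −15.

2x + y = −15 and x + 2y = −15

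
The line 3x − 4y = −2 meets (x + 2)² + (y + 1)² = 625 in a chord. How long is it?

50

The distance from (−2, −1) to the line is 0/√25, and r² = 625.
Half the chord is √(r² − d²) = √(625), so the full chord is 50.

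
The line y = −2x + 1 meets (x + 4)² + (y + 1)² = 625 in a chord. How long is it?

22√5

The distance from (−4, −1) to the line is 10/√5, and r² = 625.
Chord = 2√(r² − d²) = 2·√(605) = 22√5.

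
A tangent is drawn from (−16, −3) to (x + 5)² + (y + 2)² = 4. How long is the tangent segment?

The centre is (−5, −2) and r = 2. The square of the distance from P to the centre is 121 + 1 = 122.
Power of the point: PT² = |PO|² − r² = 118, so PT = √118.

√118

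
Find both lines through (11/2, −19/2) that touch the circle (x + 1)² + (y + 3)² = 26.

Write the tangent as mx − y + (−19/2 − m·(11/2)) = 0 and set its distance from the centre to √26:
(−13/2m − (13/2))² = 26(m² + 1)
5m² + 26m + 5 = 0, so m = −1/5 or m = −5.
With m = −1/5: x + 5y = −42. With m = −5: 5x + y = 18.

x + 5y = −42 and 5x + y = 18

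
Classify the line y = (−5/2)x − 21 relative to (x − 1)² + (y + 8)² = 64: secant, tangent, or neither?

secant

Centre (1, −8), r² = 64. Distance² from centre to line = (31)²/29 = 961/29.
Since d² < r², the line cuts the circle twice.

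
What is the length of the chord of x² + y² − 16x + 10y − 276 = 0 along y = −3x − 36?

From the line, y = −3x − 36. Substituting:
10x² + 170x + 660 = 0  ⟹  x² + 17x + 66 = 0
x = −6 or x = −11, giving (−6, −18) and (−11, −3).
Chord length = distance between (−6, −18) and (−11, −3) = √250 = 5√10.

5√10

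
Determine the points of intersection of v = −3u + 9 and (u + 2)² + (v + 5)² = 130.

(1, 6) and (7, −12)

Substitute v = −3u + 9:
10u² − 80u + 70 = 0  ⟹  u² − 8u + 7 = 0
u = 7 or u = 1, giving (7, −12) and (1, 6).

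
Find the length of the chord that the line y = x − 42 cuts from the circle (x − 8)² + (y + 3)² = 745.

23√2

Centre (8, −3), r² = 745. Perpendicular distance d from centre to line = |−31| / √2 = 31/√2.
Chord = 2√(r² − d²) = 2·√(529/2) = 23√2.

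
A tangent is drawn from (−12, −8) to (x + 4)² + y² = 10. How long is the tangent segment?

Centre (−4, 0), r² = 10. |PO|² = (−8)² + (−8)² = 128.
Power of the point: PT² = |PO|² − r² = 118, so PT = √118.

√118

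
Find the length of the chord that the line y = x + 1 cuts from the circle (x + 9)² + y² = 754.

38√2

Centre (−9, 0), r² = 754. Perpendicular distance d from centre to line = |−8| / √2 = 8/√2.
Chord = 2√(r² − d²) = 2·√(722) = 38√2.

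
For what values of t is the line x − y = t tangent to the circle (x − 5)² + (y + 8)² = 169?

t = 13 ± 13√2

Tangency holds when the distance from the centre (5, −8) to the line equals the radius 13:
|1·5 − 1·(−8) − t| / √2 = 13
|t − (13)| = 13√2.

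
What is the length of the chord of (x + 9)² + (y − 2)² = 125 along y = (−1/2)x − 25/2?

Centre (−9, 2), r² = 125. Perpendicular distance d from centre to line = |20| / √5 = 20/√5.
Chord = 2√(r² − d²) = 2·√(45) = 6√5.

6√5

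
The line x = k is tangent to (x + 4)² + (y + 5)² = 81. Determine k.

For a tangent, require d(centre, line) = r = 9.
|1·(−4) + 0·(−5) − k| / √1 = 9
|k − (−4)| = 9, so k = 5 or k = −13.

k = −13 or k = 5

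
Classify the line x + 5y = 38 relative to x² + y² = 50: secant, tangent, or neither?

neither

Substituting the line into the circle gives 26x² − 76x + 194 = 0.
Discriminant = (−76)² − 4·26·(194) = −14400 < 0.
No real roots: the line does not meet the circle.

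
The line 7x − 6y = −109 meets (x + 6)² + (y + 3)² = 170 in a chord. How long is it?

2√85

Centre (−6, −3), r² = 170. Perpendicular distance d from centre to line = |85| / √85 = 85/√85.
Half the chord is √(r² − d²) = √(85), so the full chord is 2√85.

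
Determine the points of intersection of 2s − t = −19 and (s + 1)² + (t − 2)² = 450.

(−16, −13) and (2, 23)

Express t = 2s + 19 and substitute into the circle:
5s² + 70s − 160 = 0  ⟹  s² + 14s − 32 = 0
s = 2 or s = −16, giving (2, 23) and (−16, −13).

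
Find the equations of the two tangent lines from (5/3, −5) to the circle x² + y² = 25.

y = −5 and 3x − 4y = 25

Write the tangent as mx − y + (−5 − m·(5/3)) = 0 and set its distance from the centre to 5:
(−5/3m − (5))² = 25(m² + 1)
4m² − 3m = 0, so m = 0 or m = 3/4.
With m = 0: y = −5. With m = 3/4: 3x − 4y = 25.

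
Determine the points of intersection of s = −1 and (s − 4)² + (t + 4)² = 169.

The line gives s = −1. Substituting into the circle:
t² + 8t − 128 = 0
t = 8 or t = −16, giving (−1, 8) and (−1, −16).

(−1, −16) and (−1, 8)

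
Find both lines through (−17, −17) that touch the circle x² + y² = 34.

5x − 3y = −34 and 3x − 5y = 34

A line y − (−17) = m(x − (−17)) is tangent when its distance from (0, 0) is √34:
(17m − (17))² = 34(m² + 1)
15m² − 34m + 15 = 0, so m = 5/3 or m = 3/5.
Through (−17, −17) these give 5x − 3y = −34 and 3x − 5y = 34.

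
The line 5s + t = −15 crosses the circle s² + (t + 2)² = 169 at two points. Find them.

Express t = −5s − 15 and substitute into the circle:
26s² + 130s = 0  ⟹  s² + 5s = 0
s = 0 or s = −5, giving (0, −15) and (−5, 10).

(−5, 10) and (0, −15)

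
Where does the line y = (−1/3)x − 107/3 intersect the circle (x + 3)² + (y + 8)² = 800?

(−23, −28) and (1, −36)

From the line, y = (−107 − x)/3. Substituting:
10x² + 220x − 230 = 0  ⟹  x² + 22x − 23 = 0
x = 1 or x = −23, giving (1, −36) and (−23, −28).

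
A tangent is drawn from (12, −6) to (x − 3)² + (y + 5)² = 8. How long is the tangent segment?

With centre O = (3, −5), |OP|² = 82 and r² = 8.
By the tangent–radius right angle, tangent length = √(|PO|² − r²) = √74.

√74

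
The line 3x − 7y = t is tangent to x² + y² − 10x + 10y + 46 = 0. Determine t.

t = 50 ± 2√58

For a tangent, require d(centre, line) = r = 2.
|3·5 − 7·(−5) − t| / √58 = 2
|t − (50)| = 2√58.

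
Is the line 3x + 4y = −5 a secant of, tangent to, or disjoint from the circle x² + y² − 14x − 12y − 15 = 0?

tangent

d² = (3·7 + 4·6 − (−5))²/25 = 100; r² = 100.
Since d² = r², the line is tangent.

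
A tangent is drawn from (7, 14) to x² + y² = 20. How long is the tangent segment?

The centre is (0, 0) and r = 2√5. The square of the distance from P to the centre is 49 + 196 = 245.
Power of the point: PT² = |PO|² − r² = 225, so PT = 15.

15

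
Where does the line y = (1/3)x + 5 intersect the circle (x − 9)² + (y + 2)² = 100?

(3, 6) and (9, 8)

From the line, y = (15 + x)/3. Substituting:
10x² − 120x + 270 = 0  ⟹  x² − 12x + 27 = 0
x = 9 or x = 3, giving (9, 8) and (3, 6).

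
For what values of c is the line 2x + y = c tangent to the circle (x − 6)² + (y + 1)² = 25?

c = 11 ± 5√5

For a tangent, require d(centre, line) = r = 5.
|2·6 + 1·(−1) − c| / √5 = 5
|c − (11)| = 5√5.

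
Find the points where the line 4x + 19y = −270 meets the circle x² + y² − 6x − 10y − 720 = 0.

(−20, −10) and (18, −18)

Express y = (−270 − 4x)/19 and substitute into the circle:
377x² + 754x − 135720 = 0  ⟹  x² + 2x − 360 = 0
x = 18 or x = −20, giving (18, −18) and (−20, −10).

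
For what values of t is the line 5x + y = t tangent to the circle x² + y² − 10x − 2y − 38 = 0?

For a tangent, require d(centre, line) = r = 8.
|5·5 + 1·1 − t| / √26 = 8
|t − (26)| = 8√26.

t = 26 ± 8√26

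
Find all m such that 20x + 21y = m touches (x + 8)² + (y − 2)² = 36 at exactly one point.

m = −292 or m = 56

Tangency holds when the distance from the centre (−8, 2) to the line equals the radius 6:
|20·(−8) + 21·2 − m| / √841 = 6
|m − (−118)| = 6·29, so m = 56 or m = −292.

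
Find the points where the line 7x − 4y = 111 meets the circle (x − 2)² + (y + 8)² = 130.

Express y = (−111 + 7x)/4 and substitute into the circle:
65x² − 1170x + 4225 = 0  ⟹  x² − 18x + 65 = 0
x = 13 or x = 5, giving (13, −5) and (5, −19).

(5, −19) and (13, −5)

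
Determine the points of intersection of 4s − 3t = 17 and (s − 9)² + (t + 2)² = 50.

(2, −3) and (8, 5)

Express t = (−17 + 4s)/3 and substitute into the circle:
25s² − 250s + 400 = 0  ⟹  s² − 10s + 16 = 0
s = 8 or s = 2, giving (8, 5) and (2, −3).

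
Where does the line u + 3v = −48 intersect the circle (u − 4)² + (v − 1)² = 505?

(−15, −11) and (12, −20)

From the line, v = (−48 − u)/3. Substituting:
10u² + 30u − 1800 = 0  ⟹  u² + 3u − 180 = 0
u = 12 or u = −15, giving (12, −20) and (−15, −11).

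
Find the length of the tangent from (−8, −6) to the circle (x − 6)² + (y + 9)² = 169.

6

Centre (6, −9), r² = 169. |PO|² = (−14)² + (3)² = 205.
Power of the point: PT² = |PO|² − r² = 36, so PT = 6.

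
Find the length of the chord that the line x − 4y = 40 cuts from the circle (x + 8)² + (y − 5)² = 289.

2√17

The distance from (−8, 5) to the line is 68/√17, and r² = 289.
Half the chord is √(r² − d²) = √(17), so the full chord is 2√17.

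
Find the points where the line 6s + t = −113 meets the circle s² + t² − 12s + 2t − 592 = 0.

From the line, t = −6s − 113. Substituting:
37s² + 1332s + 11951 = 0  ⟹  s² + 36s + 323 = 0
s = −17 or s = −19, giving (−17, −11) and (−19, 1).

(−19, 1) and (−17, −11)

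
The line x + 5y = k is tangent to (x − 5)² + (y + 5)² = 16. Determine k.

Tangency holds when the distance from the centre (5, −5) to the line equals the radius 4:
|1·5 + 5·(−5) − k| / √26 = 4
|k − (−20)| = 4√26.

k = −20 ± 4√26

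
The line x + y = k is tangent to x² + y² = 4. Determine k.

For a tangent, require d(centre, line) = r = 2.
|1·0 + 1·0 − k| / √2 = 2
|k| = 2√2.

k = ±2√2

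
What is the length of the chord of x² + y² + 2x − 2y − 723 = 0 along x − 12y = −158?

4√145

The distance from (−1, 1) to the line is 145/√145, and r² = 725.
Chord = 2√(r² − d²) = 2·√(580) = 4√145.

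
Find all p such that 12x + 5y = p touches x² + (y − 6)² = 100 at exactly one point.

For a tangent, require d(centre, line) = r = 10.
|12·0 + 5·6 − p| / √169 = 10
|p − (30)| = 10·13, so p = 160 or p = −100.

p = −100 or p = 160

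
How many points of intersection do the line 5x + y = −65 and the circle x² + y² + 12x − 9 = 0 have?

0

Substituting the line into the circle gives 26x² + 662x + 4216 = 0.
Δ = 438244 − 438464 = −220.
No real roots: the line does not meet the circle.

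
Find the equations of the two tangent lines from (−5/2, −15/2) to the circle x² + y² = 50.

Let a tangent through (−5/2, −15/2) have slope m. Its distance from (0, 0) must equal 5√2:
[m·(5/2) − (15/2)]² = 50(m² + 1)
7m² + 6m − 1 = 0, so m = −1 or m = 1/7.
With m = −1: x + y = −10. With m = 1/7: x − 7y = 50.

x + y = −10 and x − 7y = 50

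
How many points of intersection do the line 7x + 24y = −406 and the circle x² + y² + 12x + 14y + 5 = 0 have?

2

Substituting the line into the circle gives 625x² + 10244x + 31300 = 0.
Discriminant = (10244)² − 4·625·(31300) = 26689536 > 0.
Two real roots: the line is a secant.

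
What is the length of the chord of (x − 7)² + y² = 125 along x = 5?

22

The line gives x = 5. Substituting into the circle:
y² − 121 = 0
y = 11 or y = −11, giving (5, 11) and (5, −11).
Chord length = distance between (5, 11) and (5, −11) = √484 = 22.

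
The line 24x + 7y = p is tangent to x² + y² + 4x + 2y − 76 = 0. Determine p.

p = −280 or p = 170

For a tangent, require d(centre, line) = r = 9.
|24·(−2) + 7·(−1) − p| / √625 = 9
|p − (−55)| = 9·25, so p = 170 or p = −280.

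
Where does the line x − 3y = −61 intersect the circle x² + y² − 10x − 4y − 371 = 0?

From the line, y = (61 + x)/3. Substituting:
10x² + 20x − 350 = 0  ⟹  x² + 2x − 35 = 0
x = 5 or x = −7, giving (5, 22) and (−7, 18).

(−7, 18) and (5, 22)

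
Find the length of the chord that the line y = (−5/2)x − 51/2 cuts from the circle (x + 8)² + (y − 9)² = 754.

10√29

From the line, y = (−51 − 5x)/2. Substituting:
29x² + 754x + 2001 = 0  ⟹  x² + 26x + 69 = 0
x = −3 or x = −23, giving (−3, −18) and (−23, 32).
Chord length = distance between (−3, −18) and (−23, 32) = √2900 = 10√29.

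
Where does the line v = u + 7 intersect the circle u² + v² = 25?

(−4, 3) and (−3, 4)

Substitute v = u + 7:
2u² + 14u + 24 = 0  ⟹  u² + 7u + 12 = 0
u = −3 or u = −4, giving (−3, 4) and (−4, 3).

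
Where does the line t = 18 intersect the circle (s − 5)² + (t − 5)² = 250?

Substitute t = 18:
s² − 10s − 56 = 0
s = 14 or s = −4, giving (14, 18) and (−4, 18).

(−4, 18) and (14, 18)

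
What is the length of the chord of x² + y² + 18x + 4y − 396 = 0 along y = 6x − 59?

The distance from (−9, −2) to the line is 111/√37, and r² = 481.
Half the chord is √(r² − d²) = √(148), so the full chord is 4√37.

4√37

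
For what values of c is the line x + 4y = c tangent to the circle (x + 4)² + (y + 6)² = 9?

c = −28 ± 3√17

For a tangent, require d(centre, line) = r = 3.
|1·(−4) + 4·(−6) − c| / √17 = 3
|c − (−28)| = 3√17.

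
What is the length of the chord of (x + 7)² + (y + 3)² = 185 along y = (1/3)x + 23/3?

Centre (−7, −3), r² = 185. Perpendicular distance d from centre to line = |25| / √10 = 25/√10.
Chord = 2√(r² − d²) = 2·√(245/2) = 7√10.

7√10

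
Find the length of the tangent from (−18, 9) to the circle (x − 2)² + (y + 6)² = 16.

√609

With centre O = (2, −6), |OP|² = 625 and r² = 16.
By the tangent–radius right angle, tangent length = √(|PO|² − r²) = √609.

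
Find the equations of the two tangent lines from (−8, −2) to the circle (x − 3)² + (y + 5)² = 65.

A line y − (−2) = m(x − (−8)) is tangent when its distance from (3, −5) is √65:
[m·(11) − (−3)]² = 65(m² + 1)
28m² + 33m − 28 = 0, so m = −7/4 or m = 4/7.
With m = −7/4: 7x + 4y = −64. With m = 4/7: 4x − 7y = −18.

7x + 4y = −64 and 4x − 7y = −18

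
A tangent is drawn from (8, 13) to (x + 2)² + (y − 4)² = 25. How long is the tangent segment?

2√39

Centre (−2, 4), r² = 25. |PO|² = (10)² + (9)² = 181.
The tangent meets the radius at right angles, so tangent² = |PO|² − r² = 181 − 25 = 156.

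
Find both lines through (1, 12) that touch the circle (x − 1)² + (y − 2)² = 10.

3x + y = 15 and 3x − y = −9

A line y − (12) = m(x − (1)) is tangent when its distance from (1, 2) is √10:
(0m − (−10))² = 10(m² + 1)
m² − 9 = 0, so m = −3 or m = 3.
With m = −3: 3x + y = 15. With m = 3: 3x − y = −9.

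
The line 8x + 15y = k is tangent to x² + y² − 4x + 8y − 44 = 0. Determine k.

For a tangent, require d(centre, line) = r = 8.
|8·2 + 15·(−4) − k| / √289 = 8
|k − (−44)| = 8·17, so k = 92 or k = −180.

k = −180 or k = 92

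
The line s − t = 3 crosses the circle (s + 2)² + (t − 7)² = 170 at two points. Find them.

(−3, −6) and (11, 8)

Substitute t = s − 3:
2s² − 16s − 66 = 0  ⟹  s² − 8s − 33 = 0
s = 11 or s = −3, giving (11, 8) and (−3, −6).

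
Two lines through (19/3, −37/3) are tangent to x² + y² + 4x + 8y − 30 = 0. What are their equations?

x + 7y = −80 and 7x + y = 32

Let a tangent through (19/3, −37/3) have slope m. Its distance from (−2, −4) must equal 5√2:
(−25/3m − (25/3))² = 50(m² + 1)
7m² + 50m + 7 = 0, so m = −1/7 or m = −7.
Through (19/3, −37/3) these give x + 7y = −80 and 7x + y = 32.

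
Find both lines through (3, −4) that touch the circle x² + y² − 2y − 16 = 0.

Let a tangent through (3, −4) have slope m. Its distance from (0, 1) must equal √17:
(−3m − (5))² = 17(m² + 1)
4m² − 15m − 4 = 0, so m = 4 or m = −1/4.
With m = 4: 4x − y = 16. With m = −1/4: x + 4y = −13.

4x − y = 16 and x + 4y = −13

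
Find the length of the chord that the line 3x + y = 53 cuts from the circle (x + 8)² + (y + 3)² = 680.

Express y = −3x + 53 and substitute into the circle:
10x² − 320x + 2520 = 0  ⟹  x² − 32x + 252 = 0
x = 18 or x = 14, giving (18, −1) and (14, 11).
Chord length = distance between (18, −1) and (14, 11) = √160 = 4√10.

4√10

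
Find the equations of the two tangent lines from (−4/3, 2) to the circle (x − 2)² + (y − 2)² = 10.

3x − y = −6 and 3x + y = −2

A line y − (2) = m(x − (−4/3)) is tangent when its distance from (2, 2) is √10:
[m·(10/3) − (0)]² = 10(m² + 1)
m² − 9 = 0, so m = 3 or m = −3.
Through (−4/3, 2) these give 3x − y = −6 and 3x + y = −2.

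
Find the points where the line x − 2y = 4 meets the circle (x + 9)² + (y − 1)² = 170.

(−16, −10) and (4, 0)

From the line, y = (−4 + x)/2. Substituting:
5x² + 60x − 320 = 0  ⟹  x² + 12x − 64 = 0
x = 4 or x = −16, giving (4, 0) and (−16, −10).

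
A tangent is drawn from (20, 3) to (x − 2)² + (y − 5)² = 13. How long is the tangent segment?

Centre (2, 5), r² = 13. |PO|² = (18)² + (−2)² = 328.
Power of the point: PT² = |PO|² − r² = 315, so PT = 3√35.

3√35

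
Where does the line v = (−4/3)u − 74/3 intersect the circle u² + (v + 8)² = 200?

(−14, −6) and (−2, −22)

Express v = (−74 − 4u)/3 and substitute into the circle:
25u² + 400u + 700 = 0  ⟹  u² + 16u + 28 = 0
u = −2 or u = −14, giving (−2, −22) and (−14, −6).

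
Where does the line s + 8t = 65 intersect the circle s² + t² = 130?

Express t = (65 − s)/8 and substitute into the circle:
65s² − 130s − 4095 = 0  ⟹  s² − 2s − 63 = 0
s = 9 or s = −7, giving (9, 7) and (−7, 9).

(−7, 9) and (9, 7)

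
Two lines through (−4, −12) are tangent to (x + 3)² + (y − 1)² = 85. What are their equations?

Write the tangent as mx − y + (−12 − m·(−4)) = 0 and set its distance from the centre to √85:
(1m − (13))² = 85(m² + 1)
42m² + 13m − 42 = 0, so m = 6/7 or m = −7/6.
With m = 6/7: 6x − 7y = 60. With m = −7/6: 7x + 6y = −100.

6x − 7y = 60 and 7x + 6y = −100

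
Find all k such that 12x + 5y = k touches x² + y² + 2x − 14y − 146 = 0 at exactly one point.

k = −159 or k = 205

The line touches the circle iff its distance from (−1, 7) is 14:
|12·(−1) + 5·7 − k| / √169 = 14
|k − (23)| = 14·13, so k = 205 or k = −159.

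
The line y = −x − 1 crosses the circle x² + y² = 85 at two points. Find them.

(−7, 6) and (6, −7)

Express y = −x − 1 and substitute into the circle:
2x² + 2x − 84 = 0  ⟹  x² + x − 42 = 0
x = 6 or x = −7, giving (6, −7) and (−7, 6).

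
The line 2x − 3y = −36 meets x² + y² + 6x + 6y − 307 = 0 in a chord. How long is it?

8√13

The distance from (−3, −3) to the line is 39/√13, and r² = 325.
Half the chord is √(r² − d²) = √(208), so the full chord is 8√13.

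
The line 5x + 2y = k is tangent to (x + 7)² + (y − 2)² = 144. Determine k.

k = −31 ± 12√29

For a tangent, require d(centre, line) = r = 12.
|5·(−7) + 2·2 − k| / √29 = 12
|k − (−31)| = 12√29.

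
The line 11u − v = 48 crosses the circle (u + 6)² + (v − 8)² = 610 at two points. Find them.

(3, −15) and (7, 29)

Express v = 11u − 48 and substitute into the circle:
122u² − 1220u + 2562 = 0  ⟹  u² − 10u + 21 = 0
u = 7 or u = 3, giving (7, 29) and (3, −15).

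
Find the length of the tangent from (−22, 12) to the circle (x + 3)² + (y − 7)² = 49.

Centre (−3, 7), r² = 49. |PO|² = (−19)² + (5)² = 386.
Power of the point: PT² = |PO|² − r² = 337, so PT = √337.

√337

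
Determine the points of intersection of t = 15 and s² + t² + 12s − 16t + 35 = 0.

From the line, t = 15. Substituting:
s² + 12s + 20 = 0
s = −2 or s = −10, giving (−2, 15) and (−10, 15).

(−10, 15) and (−2, 15)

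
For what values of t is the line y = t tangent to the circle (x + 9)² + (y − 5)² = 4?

t = 3 or t = 7

For a tangent, require d(centre, line) = r = 2.
|0·(−9) + 1·5 − t| / √1 = 2
|t − (5)| = 2, so t = 7 or t = 3.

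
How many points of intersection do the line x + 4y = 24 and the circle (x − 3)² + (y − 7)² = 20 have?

Substituting the line into the circle gives 17x² − 88x − 160 = 0.
Δ = 7744 − (−10880) = 18624.
Two real roots: the line is a secant.

2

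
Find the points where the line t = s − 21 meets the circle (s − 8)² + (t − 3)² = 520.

(2, −19) and (30, 9)

From the line, t = s − 21. Substituting:
2s² − 64s + 120 = 0  ⟹  s² − 32s + 60 = 0
s = 30 or s = 2, giving (30, 9) and (2, −19).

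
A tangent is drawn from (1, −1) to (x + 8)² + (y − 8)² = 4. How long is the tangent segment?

With centre O = (−8, 8), |OP|² = 162 and r² = 4.
Power of the point: PT² = |PO|² − r² = 158, so PT = √158.

√158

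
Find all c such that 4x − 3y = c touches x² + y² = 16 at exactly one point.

Tangency holds when the distance from the centre (0, 0) to the line equals the radius 4:
|4·0 − 3·0 − c| / √25 = 4
|c| = 4·5, so c = 20 or c = −20.

c = −20 or c = 20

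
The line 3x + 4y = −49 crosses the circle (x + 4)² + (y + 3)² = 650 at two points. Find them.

Substitute y = (−49 − 3x)/4:
25x² + 350x − 8775 = 0  ⟹  x² + 14x − 351 = 0
x = 13 or x = −27, giving (13, −22) and (−27, 8).

(−27, 8) and (13, −22)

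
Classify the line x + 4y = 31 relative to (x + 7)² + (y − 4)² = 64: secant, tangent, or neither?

secant

Substituting the line into the circle gives 17x² + 194x − 15 = 0.
Δ = 37636 − (−1020) = 38656.
Two real roots: the line is a secant.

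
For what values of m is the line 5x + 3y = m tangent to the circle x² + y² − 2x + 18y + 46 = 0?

For a tangent, require d(centre, line) = r = 6.
|5·1 + 3·(−9) − m| / √34 = 6
|m − (−22)| = 6√34.

m = −22 ± 6√34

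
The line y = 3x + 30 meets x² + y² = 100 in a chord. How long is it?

2√10

From the line, y = 3x + 30. Substituting:
10x² + 180x + 800 = 0  ⟹  x² + 18x + 80 = 0
x = −8 or x = −10, giving (−8, 6) and (−10, 0).
Chord length = distance between (−8, 6) and (−10, 0) = √40 = 2√10.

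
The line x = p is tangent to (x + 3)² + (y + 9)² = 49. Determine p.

Tangency holds when the distance from the centre (−3, −9) to the line equals the radius 7:
|1·(−3) + 0·(−9) − p| / √1 = 7
|p − (−3)| = 7, so p = 4 or p = −10.

p = −10 or p = 4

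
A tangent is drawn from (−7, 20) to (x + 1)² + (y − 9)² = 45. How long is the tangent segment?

4√7

The centre is (−1, 9) and r = 3√5. The square of the distance from P to the centre is 36 + 121 = 157.
The tangent meets the radius at right angles, so tangent² = |PO|² − r² = 157 − 45 = 112.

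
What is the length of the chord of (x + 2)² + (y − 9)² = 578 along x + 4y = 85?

Substitute y = (85 − x)/4:
17x² − 34x − 6783 = 0  ⟹  x² − 2x − 399 = 0
x = 21 or x = −19, giving (21, 16) and (−19, 26).
Chord length = distance between (21, 16) and (−19, 26) = √1700 = 10√17.

10√17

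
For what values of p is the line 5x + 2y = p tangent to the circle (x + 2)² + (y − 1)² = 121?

The line touches the circle iff its distance from (−2, 1) is 11:
|5·(−2) + 2·1 − p| / √29 = 11
|p − (−8)| = 11√29.

p = −8 ± 11√29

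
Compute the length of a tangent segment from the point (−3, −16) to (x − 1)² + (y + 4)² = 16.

The centre is (1, −4) and r = 4. The square of the distance from P to the centre is 16 + 144 = 160.
The tangent meets the radius at right angles, so tangent² = |PO|² − r² = 160 − 16 = 144.

12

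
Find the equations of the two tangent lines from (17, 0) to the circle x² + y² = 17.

x + 4y = 17 and x − 4y = 17

Write the tangent as mx − y + (0 − m·(17)) = 0 and set its distance from the centre to √17:
(−17m − (0))² = 17(m² + 1)
16m² − 1 = 0, so m = −1/4 or m = 1/4.
Through (17, 0) these give x + 4y = 17 and x − 4y = 17.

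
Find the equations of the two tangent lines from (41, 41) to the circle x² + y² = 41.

Write the tangent as mx − y + (41 − m·(41)) = 0 and set its distance from the centre to √41:
[m·(−41) − (−41)]² = 41(m² + 1)
20m² − 41m + 20 = 0, so m = 4/5 or m = 5/4.
With m = 4/5: 4x − 5y = −41. With m = 5/4: 5x − 4y = 41.

4x − 5y = −41 and 5x − 4y = 41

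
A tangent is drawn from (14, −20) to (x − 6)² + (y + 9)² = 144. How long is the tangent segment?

√41

Centre (6, −9), r² = 144. |PO|² = (8)² + (−11)² = 185.
Power of the point: PT² = |PO|² − r² = 41, so PT = √41.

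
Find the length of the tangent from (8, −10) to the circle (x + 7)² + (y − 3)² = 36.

√358

Centre (−7, 3), r² = 36. |PO|² = (15)² + (−13)² = 394.
The tangent meets the radius at right angles, so tangent² = |PO|² − r² = 394 − 36 = 358.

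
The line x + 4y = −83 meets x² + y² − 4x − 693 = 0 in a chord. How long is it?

Substitute y = (−83 − x)/4:
17x² + 102x − 4199 = 0  ⟹  x² + 6x − 247 = 0
x = 13 or x = −19, giving (13, −24) and (−19, −16).
|(13, −24) − (−19, −16)| = √((32)² + (−8)²) = 8√17.

8√17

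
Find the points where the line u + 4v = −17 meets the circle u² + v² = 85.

(−9, −2) and (7, −6)

From the line, v = (−17 − u)/4. Substituting:
17u² + 34u − 1071 = 0  ⟹  u² + 2u − 63 = 0
u = 7 or u = −9, giving (7, −6) and (−9, −2).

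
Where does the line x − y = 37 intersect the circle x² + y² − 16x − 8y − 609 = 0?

(16, −21) and (33, −4)

Express y = x − 37 and substitute into the circle:
2x² − 98x + 1056 = 0  ⟹  x² − 49x + 528 = 0
x = 33 or x = 16, giving (33, −4) and (16, −21).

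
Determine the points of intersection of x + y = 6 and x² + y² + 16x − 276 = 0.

(−12, 18) and (10, −4)

From the line, y = −x + 6. Substituting:
2x² + 4x − 240 = 0  ⟹  x² + 2x − 120 = 0
x = 10 or x = −12, giving (10, −4) and (−12, 18).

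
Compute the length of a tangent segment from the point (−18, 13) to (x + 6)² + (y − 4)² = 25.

10√2

With centre O = (−6, 4), |OP|² = 225 and r² = 25.
The tangent meets the radius at right angles, so tangent² = |PO|² − r² = 225 − 25 = 200.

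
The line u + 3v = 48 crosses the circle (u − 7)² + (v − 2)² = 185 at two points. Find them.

(3, 15) and (18, 10)

Substitute v = (48 − u)/3:
10u² − 210u + 540 = 0  ⟹  u² − 21u + 54 = 0
u = 18 or u = 3, giving (18, 10) and (3, 15).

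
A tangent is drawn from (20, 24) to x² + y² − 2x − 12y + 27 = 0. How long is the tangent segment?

Centre (1, 6), r² = 10. |PO|² = (19)² + (18)² = 685.
The tangent meets the radius at right angles, so tangent² = |PO|² − r² = 685 − 10 = 675.

15√3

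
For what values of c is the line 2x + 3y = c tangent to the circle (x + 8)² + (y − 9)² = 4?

c = 11 ± 2√13

For a tangent, require d(centre, line) = r = 2.
|2·(−8) + 3·9 − c| / √13 = 2
|c − (11)| = 2√13.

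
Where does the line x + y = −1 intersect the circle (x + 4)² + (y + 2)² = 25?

(−4, 3) and (1, −2)

From the line, y = −x − 1. Substituting:
2x² + 6x − 8 = 0  ⟹  x² + 3x − 4 = 0
x = 1 or x = −4, giving (1, −2) and (−4, 3).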